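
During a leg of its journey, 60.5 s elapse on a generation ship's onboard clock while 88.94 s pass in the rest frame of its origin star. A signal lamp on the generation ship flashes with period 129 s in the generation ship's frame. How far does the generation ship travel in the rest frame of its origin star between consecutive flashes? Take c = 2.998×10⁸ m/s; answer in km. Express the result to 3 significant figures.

From Δt = γΔτ: γ = 88.94/60.5 = 1.47008.
β = √(1 − 1/γ²) = 0.73299. Lab-frame period = γτ = 1.47008×129 s = 189.64 s. Distance = βc × γτ = 0.73299 × 2.998×10⁸ m/s × 189.64 s = 4.1673×10^10 m = 4.17×10^7 km.

4.17×10^7 km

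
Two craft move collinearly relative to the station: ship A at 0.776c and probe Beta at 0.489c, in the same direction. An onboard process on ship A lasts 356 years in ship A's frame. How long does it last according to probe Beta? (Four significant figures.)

401.5 years

The velocity of ship A relative to probe Beta is (0.776 − 0.489)c / (1 − 0.776×0.489) = 0.4625c; relative speed 0.4625c.
At |u| = 0.4625c, γ = (1 − 0.213906)^(−1/2) = 1.1279.
Ship A's interval is proper; time dilation gives Δt_B = γΔτ = 1.1279 × 356 years = 401.5 years.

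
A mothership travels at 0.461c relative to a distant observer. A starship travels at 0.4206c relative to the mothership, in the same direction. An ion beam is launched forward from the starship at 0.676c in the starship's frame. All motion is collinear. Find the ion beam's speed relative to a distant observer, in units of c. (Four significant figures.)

0.9435c

Apply u = (u'+v)/(1+u'v) twice. Ion beam in the mothership frame: (0.676+0.4206)/(1+0.676·0.4206) = 1.0966/1.2843256 = 0.85383c.
That velocity, transformed to the rest frame of a distant observer: (0.85383+0.461)/(1+0.85383·0.461) = 1.31483/1.39361563 = 0.94347c.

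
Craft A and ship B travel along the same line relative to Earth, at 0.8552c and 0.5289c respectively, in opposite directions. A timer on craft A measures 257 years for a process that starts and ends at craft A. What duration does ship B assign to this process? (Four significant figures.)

848.5 years

The velocity of craft A relative to ship B is (0.8552 + 0.5289)c / (1 + 0.8552×0.5289) = 0.95303c; relative speed 0.95303c.
At |u| = 0.95303c, γ = (1 − 0.908266)^(−1/2) = 3.3017.
The clock on craft A records proper time, so ship B measures Δt = γΔτ = 3.3017 × 257 = 848.5 years.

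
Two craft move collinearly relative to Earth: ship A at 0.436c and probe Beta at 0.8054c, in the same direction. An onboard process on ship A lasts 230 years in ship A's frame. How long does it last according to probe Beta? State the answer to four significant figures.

279.8 years

The velocity of ship A relative to probe Beta is (0.436 − 0.8054)c / (1 − 0.436×0.8054) = −0.56932c; relative speed 0.56932c.
γ for this relative speed: γ = 1/√(1 − 0.324125) = 1.2164.
The clock on ship A records proper time, so probe Beta measures Δt = γΔτ = 1.2164 × 230 = 279.8 years.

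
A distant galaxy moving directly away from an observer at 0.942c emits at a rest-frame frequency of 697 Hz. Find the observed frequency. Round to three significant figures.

Relativistic Doppler (source moving away): f_obs = f_src · √((1−β)/(1+β)).
With β = 0.942: factor = √(0.058/1.942) = 0.17282.
f_obs = 697 × 0.17282 = 120 Hz.

120 Hz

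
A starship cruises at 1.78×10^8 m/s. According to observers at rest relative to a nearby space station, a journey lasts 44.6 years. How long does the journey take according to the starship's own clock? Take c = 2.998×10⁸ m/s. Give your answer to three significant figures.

β = v/c = (1.78×10^8 m/s)/(2.998×10⁸ m/s) = 0.593729.
γ = 1/√(1 − β²) = 1/√(1 − 0.3525141) = 1/√0.6474859 = 1/0.804665 = 1.2428.
The starship's clock runs slow as seen from a nearby space station, so Δτ = Δt/γ = 44.6/1.2428 = 35.9 years.

35.9 years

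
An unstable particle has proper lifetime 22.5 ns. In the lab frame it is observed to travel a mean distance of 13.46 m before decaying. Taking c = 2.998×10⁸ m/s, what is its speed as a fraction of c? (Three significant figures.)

0.894c

Lab distance = (lab lifetime)·v = γτ·βc, so βγ = d/(cτ) = 13.46/(2.998×10⁸ × 2.250×10^-8) = 1.9954.
With βγ = 1.9954: γ² = 1 + (βγ)² = 4.98162, and β = (βγ)/γ = 1.9954/2.23195 = 0.894.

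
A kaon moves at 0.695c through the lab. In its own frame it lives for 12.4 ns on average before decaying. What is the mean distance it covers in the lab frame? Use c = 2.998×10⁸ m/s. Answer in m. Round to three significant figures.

Lorentz factor: γ = (1 − 0.483025)^(−1/2) = 1.3908.
Lab-frame lifetime: Δt = γτ = 1.3908 × 12.4 ns = 17.246 ns.
Distance: d = vΔt = 0.695 × 2.998×10⁸ m/s × 1.7246×10^-8 s = 3.59 m.

3.59 m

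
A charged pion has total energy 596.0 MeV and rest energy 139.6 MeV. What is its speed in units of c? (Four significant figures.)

0.9722c

γ = E/(mc²) = 596.0/139.6 = 4.2693.
β = √(1 − 1/γ²) = √(1 − 0.0548639) = √0.9451361 = 0.9722.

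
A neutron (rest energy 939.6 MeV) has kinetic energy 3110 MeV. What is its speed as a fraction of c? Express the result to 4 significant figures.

γ = 1 + K/(mc²) = 1 + 3110/939.6 = 4.3099.
β = √(1 − 1/γ²) = √(1 − 0.0538351) = √0.9461649 = 0.9727.

0.9727c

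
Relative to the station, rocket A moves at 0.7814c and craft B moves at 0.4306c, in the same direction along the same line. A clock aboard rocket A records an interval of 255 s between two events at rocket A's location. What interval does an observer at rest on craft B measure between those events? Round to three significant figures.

Speed of rocket A in craft B's frame: u = (v_A − v_B)/(1 − v_A v_B/c²) = (0.7814 − 0.4306)/(1 − 0.7814×0.4306) = 0.3508/0.66352916 = 0.52869; |u| = 0.52869c.
γ for this relative speed: γ = 1/√(1 − 0.279513) = 1.1781.
The clock on rocket A records proper time, so craft B measures Δt = γΔτ = 1.1781 × 255 = 300 s.

300 s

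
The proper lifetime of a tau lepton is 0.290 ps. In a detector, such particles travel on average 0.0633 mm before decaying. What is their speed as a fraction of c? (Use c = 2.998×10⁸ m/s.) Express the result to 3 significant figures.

d = βγcτ ⇒ βγ = d/(cτ) = 6.330×10^-5 m / (8.6942×10^-5 m) = 0.72807.
β = (βγ)/√(1+(βγ)²) = 0.72807/√1.530086 = 0.589.

0.589c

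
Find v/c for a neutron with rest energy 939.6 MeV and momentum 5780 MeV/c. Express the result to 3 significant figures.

0.987

βγ = pc/(mc²) = 5780/939.6 = 6.1516.
Since γ² = 1 + (βγ)² = 38.8422, γ = √38.8422 = 6.23235, and β = (βγ)/γ = 6.1516/6.23235 = 0.987.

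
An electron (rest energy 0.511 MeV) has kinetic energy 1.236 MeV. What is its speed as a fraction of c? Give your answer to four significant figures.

0.9563c

K = (γ−1)mc², so γ = 1 + 1.236/0.511 = 3.4188.
Then v/c = √(1 − γ⁻²) = √(1 − 0.0855564) = √0.9144436 = 0.9563.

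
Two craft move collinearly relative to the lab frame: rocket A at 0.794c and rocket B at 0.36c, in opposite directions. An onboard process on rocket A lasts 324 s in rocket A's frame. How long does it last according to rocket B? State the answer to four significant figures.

734.6 s

Transform rocket A's velocity into rocket B's frame: (0.794 + 0.36)/(1 + 0.794·0.36) = 1.154/1.28584, so the relative speed is 0.89747c.
At |u| = 0.89747c, γ = (1 − 0.805452)^(−1/2) = 2.2672.
Rocket A's interval is proper; time dilation gives Δt_B = γΔτ = 2.2672 × 324 s = 734.6 s.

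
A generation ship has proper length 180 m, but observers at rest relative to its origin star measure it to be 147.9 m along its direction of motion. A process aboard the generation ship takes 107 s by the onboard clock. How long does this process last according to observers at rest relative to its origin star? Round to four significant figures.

Length contraction gives γ = L₀/L = 180/147.9 = 1.21704.
Δt = γΔτ = 1.21704 × 107 = 130.2 s.

130.2 s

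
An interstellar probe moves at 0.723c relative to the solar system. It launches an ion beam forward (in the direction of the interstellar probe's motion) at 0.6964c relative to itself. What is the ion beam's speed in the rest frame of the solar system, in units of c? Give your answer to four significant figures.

0.9441c

In units of c, u = (u' + v)/(1 + u'v) with u' = 0.6964 and v = 0.723.
Numerator: 0.6964 + 0.723 = 1.4194. Denominator: 1 + (0.6964)(0.723) = 1.5034972.
u = 1.4194/1.5034972 = 0.94407, so the speed is 0.9441c.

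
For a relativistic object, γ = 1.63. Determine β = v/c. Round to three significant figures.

0.790

β = √(1 − 1/γ²) = √(1 − 1/2.6569) = √0.623622 = 0.790.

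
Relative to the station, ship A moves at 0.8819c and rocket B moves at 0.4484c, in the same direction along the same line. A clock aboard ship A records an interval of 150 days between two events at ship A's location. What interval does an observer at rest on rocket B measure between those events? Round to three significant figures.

The velocity of ship A relative to rocket B is (0.8819 − 0.4484)c / (1 − 0.8819×0.4484) = 0.71706c; relative speed 0.71706c.
At |u| = 0.71706c, γ = (1 − 0.514175)^(−1/2) = 1.4347.
Ship A's interval is proper; time dilation gives Δt_B = γΔτ = 1.4347 × 150 days = 215 days.

215 days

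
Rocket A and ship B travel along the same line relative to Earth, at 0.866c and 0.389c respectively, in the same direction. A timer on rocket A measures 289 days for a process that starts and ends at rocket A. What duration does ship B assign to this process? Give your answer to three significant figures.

Speed of rocket A in ship B's frame: u = (v_A − v_B)/(1 − v_A v_B/c²) = (0.866 − 0.389)/(1 − 0.866×0.389) = 0.477/0.663126 = 0.71932; |u| = 0.71932c.
γ for this relative speed: γ = 1/√(1 − 0.517421) = 1.4395.
The clock on rocket A records proper time, so ship B measures Δt = γΔτ = 1.4395 × 289 = 416 days.

416 days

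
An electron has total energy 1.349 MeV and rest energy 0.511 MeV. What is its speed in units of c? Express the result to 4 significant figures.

0.9255c

Total energy E = γmc² gives γ = 1.349/0.511 = 2.6399.
Hence β = √(1 − 1/γ²) = √(1 − 0.143491) = √0.856509 = 0.9255.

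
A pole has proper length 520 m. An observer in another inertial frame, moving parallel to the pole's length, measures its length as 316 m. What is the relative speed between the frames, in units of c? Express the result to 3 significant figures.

0.794c

Length contraction gives γ = L₀/L = 520/316 = 1.6456.
β = √(1 − 1/γ²) = √0.630724 = 0.794.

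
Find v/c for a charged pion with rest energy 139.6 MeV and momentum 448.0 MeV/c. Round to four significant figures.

0.9547

pc/(mc²) = 448.0/139.6 = 3.2092 = βγ = β/√(1−β²).
So β² = x²/(1 + x²) with x = 3.2092: x² = 10.299, β² = 10.299/11.299 = 0.911497, β = 0.9547.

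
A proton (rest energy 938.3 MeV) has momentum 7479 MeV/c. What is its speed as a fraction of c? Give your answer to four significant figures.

0.9922c

βγ = pc/(mc²) = 7479/938.3 = 7.9708.
Since γ² = 1 + (βγ)² = 64.5337, γ = √64.5337 = 8.03329, and β = (βγ)/γ = 7.9708/8.03329 = 0.9922.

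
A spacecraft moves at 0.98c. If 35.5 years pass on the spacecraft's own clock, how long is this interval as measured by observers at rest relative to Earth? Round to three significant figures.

γ = 1/√(1 − β²) = 1/√(1 − 0.9604) = 1/√0.0396 = 1/0.198997 = 5.0252.
Time dilation: Δt = γ·Δτ = 5.0252 × 35.5 = 178 years.

178 years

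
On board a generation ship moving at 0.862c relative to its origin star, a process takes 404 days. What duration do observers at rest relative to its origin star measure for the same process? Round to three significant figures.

797 days

γ = 1/√(1 − β²) = 1/√(1 − 0.743044) = 1/√0.256956 = 1/0.506908 = 1.9727.
The onboard clock measures proper time, so the interval in the rest frame of its origin star is dilated: Δt = γ·Δτ = 1.9727 × 404 days = 797 days.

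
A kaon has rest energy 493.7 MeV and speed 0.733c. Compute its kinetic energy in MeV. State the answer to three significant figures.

With β = 0.733, γ = 1/√(1 − 0.733²) = 1/√0.462711 = 1.47009.
Kinetic energy: K = (γ − 1)mc² = (1.47009 − 1) × 493.7 MeV = 0.47009 × 493.7 = 232 MeV.

232 MeV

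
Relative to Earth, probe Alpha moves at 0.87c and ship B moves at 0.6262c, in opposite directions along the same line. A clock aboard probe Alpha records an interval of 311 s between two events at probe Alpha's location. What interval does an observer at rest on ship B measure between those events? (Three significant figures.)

Transform probe Alpha's velocity into ship B's frame: (0.87 + 0.6262)/(1 + 0.87·0.6262) = 1.4962/1.544794, so the relative speed is 0.96854c.
At |u| = 0.96854c, γ = (1 − 0.93807)^(−1/2) = 4.0184.
The clock on probe Alpha records proper time, so ship B measures Δt = γΔτ = 4.0184 × 311 = 1250 s.

1250 s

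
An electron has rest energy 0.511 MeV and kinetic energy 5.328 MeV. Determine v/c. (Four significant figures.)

0.9962

K = (γ−1)mc², so γ = 1 + 5.328/0.511 = 11.427.
Then v/c = √(1 − γ⁻²) = √(1 − 0.00765836) = √0.99234164 = 0.9962.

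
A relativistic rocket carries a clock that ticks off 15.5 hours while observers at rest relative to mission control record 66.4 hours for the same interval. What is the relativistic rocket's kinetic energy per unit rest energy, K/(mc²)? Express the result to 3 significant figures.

γ = Δt/Δτ = 66.4/15.5 = 4.28387.
Since K = (γ−1)mc², K/(mc²) = 4.28387 − 1 = 3.28.

3.28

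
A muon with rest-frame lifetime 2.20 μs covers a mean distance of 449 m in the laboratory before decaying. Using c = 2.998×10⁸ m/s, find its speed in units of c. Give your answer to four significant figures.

Let x = d/(cτ) = 449.0 m / (2.998×10⁸ m/s × 2.200×10^-6 s) = 0.68076. Since d = βγcτ, x = βγ = β/√(1−β²).
Solving: β² = x²/(1+x²) = 0.463434/1.463434 = 0.316676, so β = 0.5627.

0.5627c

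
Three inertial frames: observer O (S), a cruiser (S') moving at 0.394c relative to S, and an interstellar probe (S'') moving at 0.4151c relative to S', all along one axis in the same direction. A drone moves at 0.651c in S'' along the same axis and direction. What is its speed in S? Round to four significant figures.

Compose velocities in two stages. Stage 1 (into S'): u₁ = (0.651+0.4151)/(1+0.651×0.4151) = 0.8393.
Stage 2 (into S): u = (0.8393+0.394)/(1+0.8393×0.394) = 0.92682, so the speed is 0.9268c.

0.9268c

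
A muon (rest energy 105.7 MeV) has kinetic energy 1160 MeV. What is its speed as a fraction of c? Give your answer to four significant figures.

0.9965c

K = (γ−1)mc², so γ = 1 + 1160/105.7 = 11.974.
Then v/c = √(1 − γ⁻²) = √(1 − 0.00697464) = √0.99302536 = 0.9965.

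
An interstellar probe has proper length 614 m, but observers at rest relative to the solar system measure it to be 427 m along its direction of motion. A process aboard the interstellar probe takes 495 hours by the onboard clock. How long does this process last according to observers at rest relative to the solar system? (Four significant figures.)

Length contraction gives γ = L₀/L = 614/427 = 1.43794.
Δt = γΔτ = 1.43794 × 495 = 711.8 hours.

711.8 hours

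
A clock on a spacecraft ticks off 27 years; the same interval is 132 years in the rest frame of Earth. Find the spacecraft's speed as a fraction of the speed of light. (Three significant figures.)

0.979c

γ = Δt/Δτ = 132/27 = 4.8889.
β = √(1 − 1/γ²) = √(1 − 0.0418387) = √0.9581613 = 0.979.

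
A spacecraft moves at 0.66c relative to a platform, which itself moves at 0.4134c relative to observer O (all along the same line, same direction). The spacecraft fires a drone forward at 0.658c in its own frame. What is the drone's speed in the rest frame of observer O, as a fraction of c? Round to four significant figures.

0.9655c

Apply u = (u'+v)/(1+u'v) twice. Drone in the platform frame: (0.658+0.66)/(1+0.658·0.66) = 1.318/1.43428 = 0.91893c.
That velocity, transformed to the rest frame of observer O: (0.91893+0.4134)/(1+0.91893·0.4134) = 1.33233/1.379885662 = 0.96554c.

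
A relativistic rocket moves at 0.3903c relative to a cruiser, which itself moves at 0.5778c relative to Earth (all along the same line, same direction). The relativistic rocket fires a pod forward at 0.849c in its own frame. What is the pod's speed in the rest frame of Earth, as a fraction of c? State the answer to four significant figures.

0.9810c

Apply u = (u'+v)/(1+u'v) twice. Pod in the cruiser frame: (0.849+0.3903)/(1+0.849·0.3903) = 1.2393/1.3313647 = 0.93085c.
That velocity, transformed to the rest frame of Earth: (0.93085+0.5778)/(1+0.93085·0.5778) = 1.50865/1.53784513 = 0.98102c.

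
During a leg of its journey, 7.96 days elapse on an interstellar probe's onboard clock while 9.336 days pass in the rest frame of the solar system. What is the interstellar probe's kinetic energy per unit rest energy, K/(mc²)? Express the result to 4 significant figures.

0.1729

From Δt = γΔτ: γ = 9.336/7.96 = 1.17286.
K/(mc²) = γ − 1 = 1.17286 − 1 = 0.1729.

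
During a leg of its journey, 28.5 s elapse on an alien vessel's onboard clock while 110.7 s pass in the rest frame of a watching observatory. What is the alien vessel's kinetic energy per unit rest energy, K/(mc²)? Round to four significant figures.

2.884

The time-dilation ratio gives γ = 110.7/28.5 = 3.88421.
Since K = (γ−1)mc², K/(mc²) = 3.88421 − 1 = 2.884.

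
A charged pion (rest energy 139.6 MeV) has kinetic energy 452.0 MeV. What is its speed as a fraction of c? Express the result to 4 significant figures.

0.9718c

K = (γ−1)mc², so γ = 1 + 452.0/139.6 = 4.2378.
Then v/c = √(1 − γ⁻²) = √(1 − 0.0556825) = √0.9443175 = 0.9718.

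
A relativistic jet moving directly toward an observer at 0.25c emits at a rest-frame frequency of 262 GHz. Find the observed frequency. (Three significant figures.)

338 GHz

Relativistic Doppler (source moving toward): f_obs = f_src · √((1+β)/(1−β)).
With β = 0.25: factor = √(1.25/0.75) = 1.291.
f_obs = 262 × 1.291 = 338 GHz.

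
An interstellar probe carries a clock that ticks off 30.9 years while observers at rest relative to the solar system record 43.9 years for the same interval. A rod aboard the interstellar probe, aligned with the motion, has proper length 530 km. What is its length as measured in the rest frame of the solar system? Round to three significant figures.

373 km

γ = Δt/Δτ = 43.9/30.9 = 1.42071.
L = L₀/γ = 530/1.42071 = 373 km.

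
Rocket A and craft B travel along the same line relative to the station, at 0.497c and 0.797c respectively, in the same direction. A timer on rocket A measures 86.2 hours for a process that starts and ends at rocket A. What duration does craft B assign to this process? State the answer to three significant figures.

Speed of rocket A in craft B's frame: u = (v_A − v_B)/(1 − v_A v_B/c²) = (0.497 − 0.797)/(1 − 0.497×0.797) = −0.3/0.603891 = −0.49678; |u| = 0.49678c.
γ for this relative speed: γ = 1/√(1 − 0.24679) = 1.1522.
Rocket A's interval is proper; time dilation gives Δt_B = γΔτ = 1.1522 × 86.2 hours = 99.3 hours.

99.3 hours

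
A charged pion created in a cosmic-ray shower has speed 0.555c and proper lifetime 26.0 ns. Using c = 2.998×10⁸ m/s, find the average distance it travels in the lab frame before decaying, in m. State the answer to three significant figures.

γ = 1/√(1 − β²) = 1/√(1 − 0.308025) = 1/√0.691975 = 1/0.83185 = 1.2021.
Lab-frame lifetime: Δt = γτ = 1.2021 × 26.0 ns = 31.255 ns.
Distance: d = vΔt = 0.555 × 2.998×10⁸ m/s × 3.1255×10^-8 s = 5.20 m.

5.20 m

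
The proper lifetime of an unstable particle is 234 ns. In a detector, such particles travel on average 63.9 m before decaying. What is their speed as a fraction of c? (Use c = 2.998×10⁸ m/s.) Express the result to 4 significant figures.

Let x = d/(cτ) = 63.90 m / (2.998×10⁸ m/s × 2.340×10^-7 s) = 0.91086. Since d = βγcτ, x = βγ = β/√(1−β²).
Solving: β² = x²/(1+x²) = 0.829666/1.829666 = 0.453452, so β = 0.6734.

0.6734c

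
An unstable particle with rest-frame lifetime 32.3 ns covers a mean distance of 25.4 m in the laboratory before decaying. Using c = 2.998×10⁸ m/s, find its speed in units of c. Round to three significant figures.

Lab distance = (lab lifetime)·v = γτ·βc, so βγ = d/(cτ) = 25.40/(2.998×10⁸ × 3.230×10^-8) = 2.623.
With βγ = 2.623: γ² = 1 + (βγ)² = 7.88013, and β = (βγ)/γ = 2.623/2.80716 = 0.934.

0.934c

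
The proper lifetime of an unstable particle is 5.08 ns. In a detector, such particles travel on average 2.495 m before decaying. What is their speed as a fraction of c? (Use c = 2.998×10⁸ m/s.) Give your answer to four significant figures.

Lab distance = (lab lifetime)·v = γτ·βc, so βγ = d/(cτ) = 2.495/(2.998×10⁸ × 5.080×10^-9) = 1.6382.
With βγ = 1.6382: γ² = 1 + (βγ)² = 3.6837, and β = (βγ)/γ = 1.6382/1.9193 = 0.8535.

0.8535c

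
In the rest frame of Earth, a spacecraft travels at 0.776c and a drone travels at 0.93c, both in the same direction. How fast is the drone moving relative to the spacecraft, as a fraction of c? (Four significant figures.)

0.5533c

Transform to the spacecraft's frame: u' = (u − v)/(1 − uv/c²).
u' = (0.93 − 0.776)/(1 − 0.93×0.776) = 0.154/0.27832 = 0.55332.
Speed in the spacecraft's frame: 0.5533c (in the same direction).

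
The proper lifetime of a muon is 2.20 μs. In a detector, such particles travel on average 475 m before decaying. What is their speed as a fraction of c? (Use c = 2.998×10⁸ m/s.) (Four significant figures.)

0.5844c

Lab distance = (lab lifetime)·v = γτ·βc, so βγ = d/(cτ) = 475.0/(2.998×10⁸ × 2.200×10^-6) = 0.72018.
With βγ = 0.72018: γ² = 1 + (βγ)² = 1.518659, and β = (βγ)/γ = 0.72018/1.23234 = 0.5844.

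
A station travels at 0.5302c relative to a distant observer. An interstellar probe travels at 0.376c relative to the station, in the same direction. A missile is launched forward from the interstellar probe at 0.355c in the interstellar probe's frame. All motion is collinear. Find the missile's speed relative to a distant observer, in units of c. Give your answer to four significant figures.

0.8757c

Compose velocities in two stages. Stage 1 (into S'): u₁ = (0.355+0.376)/(1+0.355×0.376) = 0.64492.
Stage 2 (into S): u = (0.64492+0.5302)/(1+0.64492×0.5302) = 0.87569, so the speed is 0.8757c.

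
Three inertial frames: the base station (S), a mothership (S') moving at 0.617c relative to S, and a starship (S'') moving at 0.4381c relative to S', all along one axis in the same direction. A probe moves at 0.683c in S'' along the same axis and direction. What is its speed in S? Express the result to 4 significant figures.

0.9657c

First combine the probe and starship (S''→S'): u₁ = (0.683 + 0.4381)/(1 + 0.683×0.4381) = 1.1211/1.2992223 = 0.8629.
Then combine with the mothership (S'→S): u = (0.8629 + 0.617)/(1 + 0.8629×0.617) = 1.4799/1.5324093 = 0.96573.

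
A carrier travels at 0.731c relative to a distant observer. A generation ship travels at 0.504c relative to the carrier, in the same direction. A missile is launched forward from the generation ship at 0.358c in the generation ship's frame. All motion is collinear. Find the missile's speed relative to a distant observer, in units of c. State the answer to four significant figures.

Compose velocities in two stages. Stage 1 (into S'): u₁ = (0.358+0.504)/(1+0.358×0.504) = 0.73024.
Stage 2 (into S): u = (0.73024+0.731)/(1+0.73024×0.731) = 0.95269, so the speed is 0.9527c.

0.9527c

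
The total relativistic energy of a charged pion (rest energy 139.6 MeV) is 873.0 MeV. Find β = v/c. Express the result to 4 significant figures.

0.9871

γ = E/(mc²) = 873.0/139.6 = 6.2536.
β = √(1 − 1/γ²) = √(1 − 0.0255705) = √0.9744295 = 0.9871.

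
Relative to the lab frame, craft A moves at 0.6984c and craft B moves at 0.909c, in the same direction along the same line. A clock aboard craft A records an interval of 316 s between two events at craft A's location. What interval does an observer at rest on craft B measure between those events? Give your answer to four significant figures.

Transform craft A's velocity into craft B's frame: (0.6984 − 0.909)/(1 − 0.6984·0.909) = −0.2106/0.3651544, so the relative speed is 0.57674c.
At |u| = 0.57674c, γ = (1 − 0.332629)^(−1/2) = 1.2241.
Craft A's interval is proper; time dilation gives Δt_B = γΔτ = 1.2241 × 316 s = 386.8 s.

386.8 s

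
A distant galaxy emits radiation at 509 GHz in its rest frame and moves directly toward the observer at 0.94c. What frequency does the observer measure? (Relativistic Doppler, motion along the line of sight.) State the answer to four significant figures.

Relativistic Doppler (source moving toward): f_obs = f_src · √((1+β)/(1−β)).
With β = 0.94: factor = √(1.94/0.06) = 5.6862.
f_obs = 509 × 5.6862 = 2894 GHz.

2894 GHz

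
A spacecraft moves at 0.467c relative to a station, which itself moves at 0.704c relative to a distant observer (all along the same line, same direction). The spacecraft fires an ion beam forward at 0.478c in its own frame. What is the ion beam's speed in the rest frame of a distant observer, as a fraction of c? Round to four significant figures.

Apply u = (u'+v)/(1+u'v) twice. Ion beam in the station frame: (0.478+0.467)/(1+0.478·0.467) = 0.945/1.223226 = 0.77255c.
That velocity, transformed to the rest frame of a distant observer: (0.77255+0.704)/(1+0.77255·0.704) = 1.47655/1.5438752 = 0.95639c.

0.9564c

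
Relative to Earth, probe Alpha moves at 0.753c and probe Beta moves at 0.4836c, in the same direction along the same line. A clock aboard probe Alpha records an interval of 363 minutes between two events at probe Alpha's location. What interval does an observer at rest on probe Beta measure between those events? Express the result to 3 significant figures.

401 minutes

Transform probe Alpha's velocity into probe Beta's frame: (0.753 − 0.4836)/(1 − 0.753·0.4836) = 0.2694/0.6358492, so the relative speed is 0.42369c.
At |u| = 0.42369c, γ = (1 − 0.179513)^(−1/2) = 1.104.
Probe Alpha's interval is proper; time dilation gives Δt_B = γΔτ = 1.104 × 363 minutes = 401 minutes.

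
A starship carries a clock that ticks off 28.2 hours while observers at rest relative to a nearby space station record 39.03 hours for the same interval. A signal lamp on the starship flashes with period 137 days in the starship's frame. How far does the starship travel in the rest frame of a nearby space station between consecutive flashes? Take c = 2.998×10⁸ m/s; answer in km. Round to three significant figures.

γ = Δt/Δτ = 39.03/28.2 = 1.38404.
β = √(1 − 1/γ²) = 0.69135. Lab-frame period = γτ = 1.38404×137 days = 189.61 days. Distance = βc × γτ = 0.69135 × 2.998×10⁸ m/s × 16382304 s = 3.3955×10^15 m = 3.40×10^12 km.

3.40×10^12 km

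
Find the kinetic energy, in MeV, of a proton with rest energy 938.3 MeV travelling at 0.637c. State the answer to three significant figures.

279 MeV

β² = 0.405769, so γ = 1/√0.594231 = 1.29725.
Kinetic energy: K = (γ − 1)mc² = (1.29725 − 1) × 938.3 MeV = 0.29725 × 938.3 = 279 MeV.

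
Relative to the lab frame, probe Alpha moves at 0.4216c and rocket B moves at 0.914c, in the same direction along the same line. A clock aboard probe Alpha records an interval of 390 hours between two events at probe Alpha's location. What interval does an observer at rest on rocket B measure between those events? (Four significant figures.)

The velocity of probe Alpha relative to rocket B is (0.4216 − 0.914)c / (1 − 0.4216×0.914) = −0.8011c; relative speed 0.8011c.
At |u| = 0.8011c, γ = (1 − 0.641761)^(−1/2) = 1.6708.
Probe Alpha's interval is proper; time dilation gives Δt_B = γΔτ = 1.6708 × 390 hours = 651.6 hours.

651.6 hours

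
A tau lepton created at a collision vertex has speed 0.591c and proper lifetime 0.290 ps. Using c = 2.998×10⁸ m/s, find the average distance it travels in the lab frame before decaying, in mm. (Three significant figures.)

Lorentz factor: γ = (1 − 0.349281)^(−1/2) = 1.2397.
Lab-frame lifetime: Δt = γτ = 1.2397 × 0.290 ps = 0.35951 ps.
Distance: d = vΔt = 0.591 × 2.998×10⁸ m/s × 3.5951×10^-13 s = 6.37×10^-5 m = 0.0637 mm.

0.0637 mm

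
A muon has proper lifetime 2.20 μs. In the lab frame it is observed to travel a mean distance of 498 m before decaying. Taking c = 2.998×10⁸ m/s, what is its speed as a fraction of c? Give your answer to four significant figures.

0.6026c

d = βγcτ ⇒ βγ = d/(cτ) = 498.0 m / (659.56 m) = 0.75505.
β = (βγ)/√(1+(βγ)²) = 0.75505/√1.570101 = 0.6026.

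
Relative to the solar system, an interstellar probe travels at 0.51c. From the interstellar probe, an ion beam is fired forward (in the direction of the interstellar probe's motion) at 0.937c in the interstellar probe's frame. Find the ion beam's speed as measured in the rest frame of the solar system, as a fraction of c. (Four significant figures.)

0.9791c

Relativistic velocity addition: u = (u' + v)/(1 + u'v/c²), with u' = 0.937c and v = 0.51c.
Numerator: 0.937 + 0.51 = 1.447. Denominator: 1 + (0.937)(0.51) = 1.47787.
u = 1.447/1.47787 = 0.97911, so the speed is 0.9791c.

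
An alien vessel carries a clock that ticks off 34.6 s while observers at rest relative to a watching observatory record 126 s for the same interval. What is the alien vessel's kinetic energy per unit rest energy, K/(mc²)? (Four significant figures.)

The time-dilation ratio gives γ = 126/34.6 = 3.64162.
Since K = (γ−1)mc², K/(mc²) = 3.64162 − 1 = 2.642.

2.642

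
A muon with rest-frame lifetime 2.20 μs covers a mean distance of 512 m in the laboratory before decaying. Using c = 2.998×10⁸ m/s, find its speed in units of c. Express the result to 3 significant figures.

0.613c

Let x = d/(cτ) = 512.0 m / (2.998×10⁸ m/s × 2.200×10^-6 s) = 0.77628. Since d = βγcτ, x = βγ = β/√(1−β²).
Solving: β² = x²/(1+x²) = 0.602611/1.602611 = 0.376018, so β = 0.613.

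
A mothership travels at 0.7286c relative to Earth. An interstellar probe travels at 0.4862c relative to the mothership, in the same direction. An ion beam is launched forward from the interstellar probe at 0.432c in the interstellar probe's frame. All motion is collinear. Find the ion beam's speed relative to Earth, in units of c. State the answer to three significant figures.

0.958c

Compose velocities in two stages. Stage 1 (into S'): u₁ = (0.432+0.4862)/(1+0.432×0.4862) = 0.75882.
Stage 2 (into S): u = (0.75882+0.7286)/(1+0.75882×0.7286) = 0.95785, so the speed is 0.958c.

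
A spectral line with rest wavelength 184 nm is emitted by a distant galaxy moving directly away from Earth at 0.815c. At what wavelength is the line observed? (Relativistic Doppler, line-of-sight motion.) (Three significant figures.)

576 nm

Relativistic Doppler for wavelength: λ_obs = λ_src · √((1+β)/(1−β)).
With β = 0.815: factor = √(1.815/0.185) = 3.1322.
λ_obs = 184 × 3.1322 = 576 nm.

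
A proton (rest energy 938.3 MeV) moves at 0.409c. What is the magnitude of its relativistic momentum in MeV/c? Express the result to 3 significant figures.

γ = 1/√(1 − β²) = 1/√(1 − 0.167281) = 1/√0.832719 = 1/0.912534 = 1.0958.
Momentum: p = γβ·mc = 1.0958 × 0.409 × 938.3 MeV/c = 421 MeV/c.

421 MeV/c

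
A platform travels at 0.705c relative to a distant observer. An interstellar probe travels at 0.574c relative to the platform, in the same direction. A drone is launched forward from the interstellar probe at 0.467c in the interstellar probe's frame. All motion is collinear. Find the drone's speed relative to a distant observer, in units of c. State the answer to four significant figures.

0.9665c

First combine the drone and interstellar probe (S''→S'): u₁ = (0.467 + 0.574)/(1 + 0.467×0.574) = 1.041/1.268058 = 0.82094.
Then combine with the platform (S'→S): u = (0.82094 + 0.705)/(1 + 0.82094×0.705) = 1.52594/1.5787627 = 0.96654.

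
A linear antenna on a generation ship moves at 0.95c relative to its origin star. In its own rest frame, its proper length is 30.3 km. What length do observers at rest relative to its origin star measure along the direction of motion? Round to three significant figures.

γ = 1/√(1 − β²) = 1/√(1 − 0.9025) = 1/√0.0975 = 1/0.31225 = 3.2026.
Along the direction of motion the measured length is L₀/γ = 30.3/3.2026 = 9.46 km.

9.46 km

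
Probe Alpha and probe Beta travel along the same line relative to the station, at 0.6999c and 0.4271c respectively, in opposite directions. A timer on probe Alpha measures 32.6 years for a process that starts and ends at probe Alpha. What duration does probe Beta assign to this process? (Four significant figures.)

Transform probe Alpha's velocity into probe Beta's frame: (0.6999 + 0.4271)/(1 + 0.6999·0.4271) = 1.127/1.29892729, so the relative speed is 0.86764c.
γ for this relative speed: γ = 1/√(1 − 0.752799) = 2.0113.
The clock on probe Alpha records proper time, so probe Beta measures Δt = γΔτ = 2.0113 × 32.6 = 65.57 years.

65.57 years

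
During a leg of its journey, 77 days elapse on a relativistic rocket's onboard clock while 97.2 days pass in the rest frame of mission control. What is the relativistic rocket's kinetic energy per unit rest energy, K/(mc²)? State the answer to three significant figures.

0.262

γ = Δt/Δτ = 97.2/77 = 1.26234.
K/(mc²) = γ − 1 = 1.26234 − 1 = 0.262.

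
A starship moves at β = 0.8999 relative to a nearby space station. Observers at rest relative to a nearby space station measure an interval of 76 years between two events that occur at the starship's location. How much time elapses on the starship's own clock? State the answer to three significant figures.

With β = 0.8999, γ = 1/√(1 − 0.8999²) = 1/√0.19017999 = 2.2931.
The starship's clock runs slow as seen from a nearby space station, so Δτ = Δt/γ = 76/2.2931 = 33.1 years.

33.1 years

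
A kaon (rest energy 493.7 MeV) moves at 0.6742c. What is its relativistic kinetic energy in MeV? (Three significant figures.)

175 MeV

Lorentz factor: γ = (1 − 0.45454564)^(−1/2) = 1.35401.
Kinetic energy: K = (γ − 1)mc² = (1.35401 − 1) × 493.7 MeV = 0.35401 × 493.7 = 175 MeV.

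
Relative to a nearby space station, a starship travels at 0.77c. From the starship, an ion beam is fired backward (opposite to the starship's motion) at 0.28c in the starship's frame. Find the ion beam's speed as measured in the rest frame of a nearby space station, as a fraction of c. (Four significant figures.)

In units of c, u = (u' + v)/(1 + u'v) with u' = −0.28 and v = 0.77.
Numerator: −0.28 + 0.77 = 0.49. Denominator: 1 + (−0.28)(0.77) = 0.7844.
u = 0.49/0.7844 = 0.62468, so the speed is 0.6247c.

0.6247c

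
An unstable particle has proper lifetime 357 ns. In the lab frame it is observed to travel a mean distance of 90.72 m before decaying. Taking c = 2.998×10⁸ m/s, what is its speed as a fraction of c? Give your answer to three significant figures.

0.647c

Let x = d/(cτ) = 90.72 m / (2.998×10⁸ m/s × 3.570×10^-7 s) = 0.84762. Since d = βγcτ, x = βγ = β/√(1−β²).
Solving: β² = x²/(1+x²) = 0.71846/1.71846 = 0.418084, so β = 0.647.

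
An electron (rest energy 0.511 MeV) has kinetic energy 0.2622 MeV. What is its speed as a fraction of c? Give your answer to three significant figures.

0.750c

γ = 1 + K/(mc²) = 1 + 0.2622/0.511 = 1.5131.
β = √(1 − 1/γ²) = √(1 − 0.436782) = √0.563218 = 0.750.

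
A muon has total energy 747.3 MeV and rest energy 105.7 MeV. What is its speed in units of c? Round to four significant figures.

Total energy E = γmc² gives γ = 747.3/105.7 = 7.07.
Hence β = √(1 − 1/γ²) = √(1 − 0.020006) = √0.979994 = 0.9899.

0.9899c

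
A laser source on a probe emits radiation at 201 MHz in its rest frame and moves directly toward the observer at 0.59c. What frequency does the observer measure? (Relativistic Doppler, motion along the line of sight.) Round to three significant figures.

Relativistic Doppler (source moving toward): f_obs = f_src · √((1+β)/(1−β)).
With β = 0.59: factor = √(1.59/0.41) = 1.9693.
f_obs = 201 × 1.9693 = 396 MHz.

396 MHz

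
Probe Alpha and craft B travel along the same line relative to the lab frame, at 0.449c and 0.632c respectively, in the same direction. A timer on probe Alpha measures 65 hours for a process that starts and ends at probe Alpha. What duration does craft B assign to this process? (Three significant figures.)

67.2 hours

The velocity of probe Alpha relative to craft B is (0.449 − 0.632)c / (1 − 0.449×0.632) = −0.2555c; relative speed 0.2555c.
At |u| = 0.2555c, γ = (1 − 0.0652802)^(−1/2) = 1.0343.
The clock on probe Alpha records proper time, so craft B measures Δt = γΔτ = 1.0343 × 65 = 67.2 hours.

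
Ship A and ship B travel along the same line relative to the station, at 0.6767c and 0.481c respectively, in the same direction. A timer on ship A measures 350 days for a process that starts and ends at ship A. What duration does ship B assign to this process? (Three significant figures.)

366 days

The velocity of ship A relative to ship B is (0.6767 − 0.481)c / (1 − 0.6767×0.481) = 0.29014c; relative speed 0.29014c.
γ for this relative speed: γ = 1/√(1 − 0.0841812) = 1.0449.
The clock on ship A records proper time, so ship B measures Δt = γΔτ = 1.0449 × 350 = 366 days.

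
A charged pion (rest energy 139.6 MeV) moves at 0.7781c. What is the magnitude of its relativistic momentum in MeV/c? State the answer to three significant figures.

173 MeV/c

With β = 0.7781, γ = 1/√(1 − 0.7781²) = 1/√0.39456039 = 1.592.
Momentum: p = γβ·mc = 1.592 × 0.7781 × 139.6 MeV/c = 173 MeV/c.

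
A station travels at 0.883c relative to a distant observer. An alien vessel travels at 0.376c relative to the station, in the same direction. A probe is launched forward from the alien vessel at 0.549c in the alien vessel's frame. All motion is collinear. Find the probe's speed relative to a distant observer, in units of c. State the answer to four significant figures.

0.9837c

First combine the probe and alien vessel (S''→S'): u₁ = (0.549 + 0.376)/(1 + 0.549×0.376) = 0.925/1.206424 = 0.76673.
Then combine with the station (S'→S): u = (0.76673 + 0.883)/(1 + 0.76673×0.883) = 1.64973/1.67702259 = 0.98373.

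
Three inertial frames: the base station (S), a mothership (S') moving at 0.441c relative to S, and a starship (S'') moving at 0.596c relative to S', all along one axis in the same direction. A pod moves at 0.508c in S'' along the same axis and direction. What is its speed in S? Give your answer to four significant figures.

0.9379c

Apply u = (u'+v)/(1+u'v) twice. Pod in the mothership frame: (0.508+0.596)/(1+0.508·0.596) = 1.104/1.302768 = 0.84743c.
That velocity, transformed to the rest frame of the base station: (0.84743+0.441)/(1+0.84743·0.441) = 1.28843/1.37371663 = 0.93792c.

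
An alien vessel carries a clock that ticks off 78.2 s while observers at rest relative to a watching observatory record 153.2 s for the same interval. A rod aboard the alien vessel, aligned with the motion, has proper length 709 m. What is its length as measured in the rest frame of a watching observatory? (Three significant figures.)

362 m

The time-dilation ratio gives γ = 153.2/78.2 = 1.95908.
The rod contracts by the same γ: 709 m / 1.95908 = 362 m.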